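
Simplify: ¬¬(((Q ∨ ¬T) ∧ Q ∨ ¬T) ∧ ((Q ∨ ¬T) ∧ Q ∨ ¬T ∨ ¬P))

Q ∨ ¬T

¬¬(((Q ∨ ¬T) ∧ Q ∨ ¬T) ∧ ((Q ∨ ¬T) ∧ Q ∨ ¬T ∨ ¬P))
= ¬¬((Q ∨ ¬T) ∧ Q ∨ ¬T)   — absorption
= ¬¬(Q ∨ ¬T)   — absorption
= Q ∨ ¬T   — double negation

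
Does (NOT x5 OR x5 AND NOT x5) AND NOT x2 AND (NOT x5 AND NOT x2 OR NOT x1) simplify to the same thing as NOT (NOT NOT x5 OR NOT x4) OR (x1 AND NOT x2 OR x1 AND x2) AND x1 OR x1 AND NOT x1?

No

E1: (NOT x5 OR x5 AND NOT x5) AND NOT x2 AND (NOT x5 AND NOT x2 OR NOT x1)
    = NOT x5 AND NOT x2 AND (NOT x5 AND NOT x2 OR NOT x1)   — complement / identity
    = NOT x5 AND NOT x2   — absorption
E2: NOT (NOT NOT x5 OR NOT x4) OR (x1 AND NOT x2 OR x1 AND x2) AND x1 OR x1 AND NOT x1
    = NOT (NOT NOT x5 OR NOT x4) OR x1 AND x1 OR x1 AND NOT x1   — distribution
    = NOT (NOT NOT x5 OR NOT x4) OR x1   — distribution
    = NOT x5 AND x4 OR x1   — De Morgan
These differ: at x1=1, x2=1, x4=1, x5=0, E1 = 0 but E2 = 1.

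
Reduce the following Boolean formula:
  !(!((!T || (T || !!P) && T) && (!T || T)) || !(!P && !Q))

!P && !Q

!(!((!T || (T || !!P) && T) && (!T || T)) || !(!P && !Q))
= (!T || (T || !!P) && T) && (!T || T) && !P && !Q
= (!T || (T || !!P) && T) && !P && !Q
= (!T || (T || P) && T) && !P && !Q
= (!T || T) && !P && !Q
= !P && !Q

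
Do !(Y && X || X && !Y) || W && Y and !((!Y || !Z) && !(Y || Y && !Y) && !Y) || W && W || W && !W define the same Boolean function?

No

E1: !(Y && X || X && !Y) || W && Y
    = !X || W && Y   (distribution)
E2: !((!Y || !Z) && !(Y || Y && !Y) && !Y) || W && W || W && !W
    = !((!Y || !Z) && !Y && !Y) || W && W || W && !W   (complement / identity)
    = !((!Y || !Z) && !Y) || W && W || W && !W   (idempotence)
    = !!Y || W && W || W && !W   (absorption)
    = Y || W && W || W && !W   (double negation)
    = Y || W   (distribution)
These differ: at W=0, X=0, Y=0, Z=0, E1 = 1 but E2 = 0.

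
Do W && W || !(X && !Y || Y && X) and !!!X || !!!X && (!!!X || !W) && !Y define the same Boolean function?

E1: W && W || !(X && !Y || Y && X)
    = W && W || !X   (distribution)
    = W || !X   (idempotence)
E2: !!!X || !!!X && (!!!X || !W) && !Y
    = !!!X || !!!X && !Y   (absorption)
    = !!!X   (absorption)
    = !X   (double negation)
These differ: at W=1, X=1, Y=1, E1 = 1 but E2 = 0.

No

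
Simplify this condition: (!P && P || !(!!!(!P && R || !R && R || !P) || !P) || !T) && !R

!T && !R

(!P && P || !(!!!(!P && R || !R && R || !P) || !P) || !T) && !R
= (!P && P || !(!(!P && R || !R && R || !P) || !P) || !T) && !R
= (!P && P || !(!(!P && R || !P) || !P) || !T) && !R
= (!P && P || !(!!P || !P) || !T) && !R
= (!P && P || !P && P || !T) && !R
= (!P && P || !T) && !R
= !T && !R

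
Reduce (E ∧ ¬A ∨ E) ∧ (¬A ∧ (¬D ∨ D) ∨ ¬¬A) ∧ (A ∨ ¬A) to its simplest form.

(E ∧ ¬A ∨ E) ∧ (¬A ∧ (¬D ∨ D) ∨ ¬¬A) ∧ (A ∨ ¬A)
= (E ∧ ¬A ∨ E) ∧ (¬A ∨ ¬¬A) ∧ (A ∨ ¬A)   (complement / identity)
= (E ∧ ¬A ∨ E) ∧ (¬A ∨ A) ∧ (A ∨ ¬A)   (double negation)
= (E ∧ ¬A ∨ E) ∧ (¬A ∨ A)   (complement / identity)
= E ∧ ¬A ∨ E   (complement / identity)
= E   (absorption)

E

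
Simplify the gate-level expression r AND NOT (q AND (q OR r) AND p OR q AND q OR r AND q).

r AND NOT q

r AND NOT (q AND (q OR r) AND p OR q AND q OR r AND q)
= r AND NOT (q AND (q OR r) AND p OR q AND (q OR r))
= r AND NOT (q AND (q OR r))
= r AND NOT q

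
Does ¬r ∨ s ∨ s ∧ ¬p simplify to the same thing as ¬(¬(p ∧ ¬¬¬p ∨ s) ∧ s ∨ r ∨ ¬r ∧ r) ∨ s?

Yes

E1: ¬r ∨ s ∨ s ∧ ¬p
    = ¬r ∨ s   — absorption
E2: ¬(¬(p ∧ ¬¬¬p ∨ s) ∧ s ∨ r ∨ ¬r ∧ r) ∨ s
    = ¬(¬(p ∧ ¬¬¬p ∨ s) ∧ s ∨ r) ∨ s   — complement / identity
    = ¬(¬(p ∧ ¬p ∨ s) ∧ s ∨ r) ∨ s   — double negation
    = ¬(¬s ∧ s ∨ r) ∨ s   — complement / identity
    = ¬r ∨ s   — complement / identity
Both reduce to ¬r ∨ s, so they are equivalent.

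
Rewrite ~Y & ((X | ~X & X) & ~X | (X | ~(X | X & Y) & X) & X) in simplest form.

~Y & X

~Y & ((X | ~X & X) & ~X | (X | ~(X | X & Y) & X) & X)
= ~Y & ((X | ~X & X) & ~X | (X | ~X & X) & X)   — absorption
= ~Y & (X | ~X & X)   — distribution
= ~Y & X   — complement / identity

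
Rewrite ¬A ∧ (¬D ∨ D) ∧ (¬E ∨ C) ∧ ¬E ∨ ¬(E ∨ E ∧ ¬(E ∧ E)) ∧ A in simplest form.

¬A ∧ (¬D ∨ D) ∧ (¬E ∨ C) ∧ ¬E ∨ ¬(E ∨ E ∧ ¬(E ∧ E)) ∧ A
= ¬A ∧ (¬D ∨ D) ∧ ¬E ∨ ¬(E ∨ E ∧ ¬(E ∧ E)) ∧ A   (absorption)
= ¬A ∧ (¬D ∨ D) ∧ ¬E ∨ ¬(E ∨ E ∧ ¬E) ∧ A   (idempotence)
= ¬A ∧ ¬E ∨ ¬(E ∨ E ∧ ¬E) ∧ A   (complement / identity)
= ¬A ∧ ¬E ∨ ¬E ∧ A   (complement / identity)
= ¬E   (distribution)

¬E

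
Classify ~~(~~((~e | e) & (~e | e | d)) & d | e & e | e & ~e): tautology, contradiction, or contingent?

~~(~~((~e | e) & (~e | e | d)) & d | e & e | e & ~e)
= ~~(~~((~e | e) & (~e | e | d)) & d | e)   [distribution]
= ~~(~~(~e | e) & d | e)   [absorption]
= ~~((~e | e) & d | e)   [double negation]
= (~e | e) & d | e   [double negation]
= d | e   [complement / identity]
This depends on d, e, so it is not a constant.

contingent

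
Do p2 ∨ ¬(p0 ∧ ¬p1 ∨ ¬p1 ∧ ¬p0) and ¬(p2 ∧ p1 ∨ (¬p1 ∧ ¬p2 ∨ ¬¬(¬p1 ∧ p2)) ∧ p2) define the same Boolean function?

No

E1: p2 ∨ ¬(p0 ∧ ¬p1 ∨ ¬p1 ∧ ¬p0)
    = p2 ∨ ¬¬p1   — distribution
    = p2 ∨ p1   — double negation
E2: ¬(p2 ∧ p1 ∨ (¬p1 ∧ ¬p2 ∨ ¬¬(¬p1 ∧ p2)) ∧ p2)
    = ¬(p2 ∧ p1 ∨ (¬p1 ∧ ¬p2 ∨ ¬p1 ∧ p2) ∧ p2)   — double negation
    = ¬(p2 ∧ p1 ∨ ¬p1 ∧ p2)   — distribution
    = ¬p2   — distribution
These differ: at p0=0, p1=0, p2=1, E1 = 1 but E2 = 0.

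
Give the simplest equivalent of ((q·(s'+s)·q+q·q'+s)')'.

q+s

((q·(s'+s)·q+q·q'+s)')'
= q·(s'+s)·q+q·q'+s
= q·q+q·q'+s
= q+s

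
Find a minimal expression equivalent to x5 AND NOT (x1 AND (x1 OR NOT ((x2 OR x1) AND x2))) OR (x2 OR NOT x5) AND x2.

x5 AND NOT x1 OR x2

x5 AND NOT (x1 AND (x1 OR NOT ((x2 OR x1) AND x2))) OR (x2 OR NOT x5) AND x2
= x5 AND NOT (x1 AND (x1 OR NOT x2)) OR (x2 OR NOT x5) AND x2   (absorption)
= x5 AND NOT x1 OR (x2 OR NOT x5) AND x2   (absorption)
= x5 AND NOT x1 OR x2   (absorption)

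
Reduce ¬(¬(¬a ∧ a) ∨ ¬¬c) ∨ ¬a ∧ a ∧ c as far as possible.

¬(¬(¬a ∧ a) ∨ ¬¬c) ∨ ¬a ∧ a ∧ c
= ¬a ∧ a ∧ ¬c ∨ ¬a ∧ a ∧ c   — De Morgan
= ¬a ∧ a   — distribution
= False   — complement

False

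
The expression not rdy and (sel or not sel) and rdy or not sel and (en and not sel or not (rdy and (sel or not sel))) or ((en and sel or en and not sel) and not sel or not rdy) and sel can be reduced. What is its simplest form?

en and not sel or not rdy

not rdy and (sel or not sel) and rdy or not sel and (en and not sel or not (rdy and (sel or not sel))) or ((en and sel or en and not sel) and not sel or not rdy) and sel
= not rdy and rdy or not sel and (en and not sel or not (rdy and (sel or not sel))) or ((en and sel or en and not sel) and not sel or not rdy) and sel   [complement / identity]
= not sel and (en and not sel or not (rdy and (sel or not sel))) or ((en and sel or en and not sel) and not sel or not rdy) and sel   [complement / identity]
= not sel and (en and not sel or not (rdy and (sel or not sel))) or (en and not sel or not rdy) and sel   [distribution]
= not sel and (en and not sel or not rdy) or (en and not sel or not rdy) and sel   [complement / identity]
= en and not sel or not rdy   [distribution]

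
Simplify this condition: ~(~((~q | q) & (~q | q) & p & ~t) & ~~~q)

p & ~t | q

~(~((~q | q) & (~q | q) & p & ~t) & ~~~q)
= ~(~((~q | q) & p & ~t) & ~~~q)
= ~(~((~q | q) & p & ~t) & ~q)
= ~(~(p & ~t) & ~q)
= p & ~t | q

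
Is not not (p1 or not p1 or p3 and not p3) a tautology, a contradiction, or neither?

tautology

not not (p1 or not p1 or p3 and not p3)
= not not (p1 or not p1)
= p1 or not p1
= True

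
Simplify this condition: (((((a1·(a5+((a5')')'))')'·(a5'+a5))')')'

(((((a1·(a5+((a5')')'))')'·(a5'+a5))')')'
= (((((a1·(a5+a5'))')'·(a5'+a5))')')'   (double negation)
= ((((a1')'·(a5'+a5))')')'   (complement / identity)
= ((a1')'·(a5'+a5))'   (double negation)
= ((a1')')'   (complement / identity)
= a1'   (double negation)

a1'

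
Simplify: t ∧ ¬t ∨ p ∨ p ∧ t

t ∧ ¬t ∨ p ∨ p ∧ t
= t ∧ ¬t ∨ p   — absorption
= p   — complement / identity

p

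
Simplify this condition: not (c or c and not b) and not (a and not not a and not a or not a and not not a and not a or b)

not (c or c and not b) and not (a and not not a and not a or not a and not not a and not a or b)
= not c and not (a and not not a and not a or not a and not not a and not a or b)
= not c and not (not not a and not a or b)
= not c and not (a and not a or b)
= not c and not b

not c and not b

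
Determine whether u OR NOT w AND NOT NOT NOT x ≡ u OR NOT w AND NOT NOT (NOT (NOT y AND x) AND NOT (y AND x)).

Yes

E1: u OR NOT w AND NOT NOT NOT x
    = u OR NOT w AND NOT x   [double negation]
E2: u OR NOT w AND NOT NOT (NOT (NOT y AND x) AND NOT (y AND x))
    = u OR NOT w AND NOT (NOT y AND x OR y AND x)   [De Morgan]
    = u OR NOT w AND NOT x   [distribution]
Both reduce to u OR NOT w AND NOT x, so they are equivalent.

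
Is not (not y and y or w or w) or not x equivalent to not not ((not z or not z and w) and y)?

No

E1: not (not y and y or w or w) or not x
    = not (w or w) or not x   [complement / identity]
    = not w or not x   [idempotence]
E2: not not ((not z or not z and w) and y)
    = not not (not z and y)   [absorption]
    = not z and y   [double negation]
These differ: at w=0, x=0, y=0, z=1, E1 = 1 but E2 = 0.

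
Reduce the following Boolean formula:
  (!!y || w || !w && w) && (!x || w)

w || y && !x

(!!y || w || !w && w) && (!x || w)
= (!!y || w) && (!x || w)   [complement / identity]
= w || !!y && !x   [distribution]
= w || y && !x   [double negation]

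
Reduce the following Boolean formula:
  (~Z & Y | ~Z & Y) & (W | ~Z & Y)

~Z & Y

(~Z & Y | ~Z & Y) & (W | ~Z & Y)
= ~Z & Y & W | ~Z & Y
= ~Z & Y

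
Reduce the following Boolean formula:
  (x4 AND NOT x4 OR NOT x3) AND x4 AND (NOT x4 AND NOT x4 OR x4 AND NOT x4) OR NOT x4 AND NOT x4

(x4 AND NOT x4 OR NOT x3) AND x4 AND (NOT x4 AND NOT x4 OR x4 AND NOT x4) OR NOT x4 AND NOT x4
= (x4 AND NOT x4 OR NOT x3) AND x4 AND NOT x4 OR NOT x4 AND NOT x4   — distribution
= x4 AND NOT x4 OR NOT x4 AND NOT x4   — absorption
= NOT x4   — distribution

NOT x4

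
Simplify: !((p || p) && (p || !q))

!((p || p) && (p || !q))
= !(p && (p || !q))
= !p

!p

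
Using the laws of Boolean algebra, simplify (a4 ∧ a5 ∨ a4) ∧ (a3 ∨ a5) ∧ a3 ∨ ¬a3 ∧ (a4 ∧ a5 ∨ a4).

a4

(a4 ∧ a5 ∨ a4) ∧ (a3 ∨ a5) ∧ a3 ∨ ¬a3 ∧ (a4 ∧ a5 ∨ a4)
= (a4 ∧ a5 ∨ a4) ∧ a3 ∨ ¬a3 ∧ (a4 ∧ a5 ∨ a4)   [absorption]
= a4 ∧ a5 ∨ a4   [distribution]
= a4   [absorption]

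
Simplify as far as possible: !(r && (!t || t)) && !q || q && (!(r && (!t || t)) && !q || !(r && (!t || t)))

!r

!(r && (!t || t)) && !q || q && (!(r && (!t || t)) && !q || !(r && (!t || t)))
= !(r && (!t || t)) && !q || q && !(r && (!t || t))   (absorption)
= !(r && (!t || t))   (distribution)
= !r   (complement / identity)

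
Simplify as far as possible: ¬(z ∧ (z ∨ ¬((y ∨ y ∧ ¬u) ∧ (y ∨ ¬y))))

¬z

¬(z ∧ (z ∨ ¬((y ∨ y ∧ ¬u) ∧ (y ∨ ¬y))))
= ¬(z ∧ (z ∨ ¬(y ∨ y ∧ ¬u)))   (complement / identity)
= ¬(z ∧ (z ∨ ¬y))   (absorption)
= ¬z   (absorption)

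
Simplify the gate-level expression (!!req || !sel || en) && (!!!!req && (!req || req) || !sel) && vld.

(req || !sel) && vld

(!!req || !sel || en) && (!!!!req && (!req || req) || !sel) && vld
= (!!req || !sel || en) && (!!req && (!req || req) || !sel) && vld
= (!!req || !sel || en) && (!!req || !sel) && vld
= (!!req || !sel) && vld
= (req || !sel) && vld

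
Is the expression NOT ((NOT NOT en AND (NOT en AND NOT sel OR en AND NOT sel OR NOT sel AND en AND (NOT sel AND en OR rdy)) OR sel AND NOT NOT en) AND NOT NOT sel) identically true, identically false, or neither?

NOT ((NOT NOT en AND (NOT en AND NOT sel OR en AND NOT sel OR NOT sel AND en AND (NOT sel AND en OR rdy)) OR sel AND NOT NOT en) AND NOT NOT sel)
= NOT ((NOT NOT en AND (NOT sel OR NOT sel AND en AND (NOT sel AND en OR rdy)) OR sel AND NOT NOT en) AND NOT NOT sel)   (distribution)
= NOT ((NOT NOT en AND (NOT sel OR NOT sel AND en) OR sel AND NOT NOT en) AND NOT NOT sel)   (absorption)
= NOT ((NOT NOT en AND NOT sel OR sel AND NOT NOT en) AND NOT NOT sel)   (absorption)
= NOT (NOT NOT en AND NOT NOT sel)   (distribution)
= NOT en OR NOT sel   (De Morgan)
This depends on en, sel, so it is not a constant.

neither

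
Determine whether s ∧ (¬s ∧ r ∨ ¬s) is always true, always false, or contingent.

always false

s ∧ (¬s ∧ r ∨ ¬s)
= s ∧ ¬s
= False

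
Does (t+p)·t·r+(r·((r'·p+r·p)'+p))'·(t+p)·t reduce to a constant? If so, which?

(t+p)·t·r+(r·((r'·p+r·p)'+p))'·(t+p)·t
= (t+p)·t·r+(r·(p'+p))'·(t+p)·t   — distribution
= (t+p)·t·r+r'·(t+p)·t   — complement / identity
= (t+p)·t   — distribution
= t   — absorption
This depends on t, so it is not a constant.

no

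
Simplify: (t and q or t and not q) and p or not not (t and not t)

(t and q or t and not q) and p or not not (t and not t)
= t and p or not not (t and not t)   (distribution)
= t and p or t and not t   (double negation)
= t and p   (complement / identity)

t and p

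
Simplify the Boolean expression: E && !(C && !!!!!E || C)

E && !C

E && !(C && !!!!!E || C)
= E && !(C && !!!E || C)   (double negation)
= E && !(C && !E || C)   (double negation)
= E && !C   (absorption)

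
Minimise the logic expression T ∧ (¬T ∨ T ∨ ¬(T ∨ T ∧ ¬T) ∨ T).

T ∧ (¬T ∨ T ∨ ¬(T ∨ T ∧ ¬T) ∨ T)
= T ∧ (¬T ∨ T ∨ ¬T ∨ T)   [complement / identity]
= T ∧ (¬T ∨ T)   [idempotence]
= T   [complement / identity]

T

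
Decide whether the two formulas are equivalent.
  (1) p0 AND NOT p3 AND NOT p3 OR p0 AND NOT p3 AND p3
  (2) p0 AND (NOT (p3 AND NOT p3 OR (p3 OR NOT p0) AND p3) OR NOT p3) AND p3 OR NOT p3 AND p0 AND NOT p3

E1: p0 AND NOT p3 AND NOT p3 OR p0 AND NOT p3 AND p3
    = p0 AND NOT p3   — distribution
E2: p0 AND (NOT (p3 AND NOT p3 OR (p3 OR NOT p0) AND p3) OR NOT p3) AND p3 OR NOT p3 AND p0 AND NOT p3
    = p0 AND (NOT ((p3 OR NOT p0) AND p3) OR NOT p3) AND p3 OR NOT p3 AND p0 AND NOT p3   — complement / identity
    = p0 AND (NOT p3 OR NOT p3) AND p3 OR NOT p3 AND p0 AND NOT p3   — absorption
    = p0 AND NOT p3 AND p3 OR NOT p3 AND p0 AND NOT p3   — idempotence
    = p0 AND NOT p3   — distribution
Both reduce to p0 AND NOT p3, so they are equivalent.

Yes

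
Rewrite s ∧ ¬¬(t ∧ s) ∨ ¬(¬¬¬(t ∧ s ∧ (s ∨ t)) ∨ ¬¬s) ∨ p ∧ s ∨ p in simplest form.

s ∧ ¬¬(t ∧ s) ∨ ¬(¬¬¬(t ∧ s ∧ (s ∨ t)) ∨ ¬¬s) ∨ p ∧ s ∨ p
= s ∧ ¬¬(t ∧ s) ∨ ¬(¬¬¬(t ∧ s ∧ (s ∨ t)) ∨ ¬¬s) ∨ p
= s ∧ ¬¬(t ∧ s) ∨ ¬(¬¬¬(t ∧ s) ∨ ¬¬s) ∨ p
= s ∧ ¬¬(t ∧ s) ∨ ¬¬(t ∧ s) ∧ ¬s ∨ p
= s ∧ t ∧ s ∨ ¬¬(t ∧ s) ∧ ¬s ∨ p
= s ∧ t ∧ s ∨ t ∧ s ∧ ¬s ∨ p
= t ∧ s ∨ p

t ∧ s ∨ p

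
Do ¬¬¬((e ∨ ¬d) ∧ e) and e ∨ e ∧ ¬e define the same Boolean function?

No

E1: ¬¬¬((e ∨ ¬d) ∧ e)
    = ¬¬¬e
    = ¬e
E2: e ∨ e ∧ ¬e
    = e
These differ: at d=0, e=0, E1 = 1 but E2 = 0.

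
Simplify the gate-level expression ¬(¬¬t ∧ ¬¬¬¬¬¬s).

¬(¬¬t ∧ ¬¬¬¬¬¬s)
= ¬t ∨ ¬¬¬¬¬s   (De Morgan)
= ¬t ∨ ¬¬¬s   (double negation)
= ¬t ∨ ¬s   (double negation)

¬t ∨ ¬s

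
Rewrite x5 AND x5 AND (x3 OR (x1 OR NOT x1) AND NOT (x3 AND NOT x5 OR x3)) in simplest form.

x5

x5 AND x5 AND (x3 OR (x1 OR NOT x1) AND NOT (x3 AND NOT x5 OR x3))
= x5 AND (x3 OR (x1 OR NOT x1) AND NOT (x3 AND NOT x5 OR x3))   — idempotence
= x5 AND (x3 OR (x1 OR NOT x1) AND NOT x3)   — absorption
= x5 AND (x3 OR NOT x3)   — complement / identity
= x5   — complement / identity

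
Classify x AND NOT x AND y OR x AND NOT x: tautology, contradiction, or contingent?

contradiction

x AND NOT x AND y OR x AND NOT x
= x AND NOT x   [absorption]
= FALSE   [complement]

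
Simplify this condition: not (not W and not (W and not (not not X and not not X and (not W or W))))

not (not W and not (W and not (not not X and not not X and (not W or W))))
= not (not W and not (W and not (not not X and not not X)))   [complement / identity]
= not (not W and not (W and not not not X))   [idempotence]
= W or W and not not not X   [De Morgan]
= W or W and not X   [double negation]
= W   [absorption]

W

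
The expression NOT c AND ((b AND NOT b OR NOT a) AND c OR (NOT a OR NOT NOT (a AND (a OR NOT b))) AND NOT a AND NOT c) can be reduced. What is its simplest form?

NOT c AND ((b AND NOT b OR NOT a) AND c OR (NOT a OR NOT NOT (a AND (a OR NOT b))) AND NOT a AND NOT c)
= NOT c AND (NOT a AND c OR (NOT a OR NOT NOT (a AND (a OR NOT b))) AND NOT a AND NOT c)   — complement / identity
= NOT c AND (NOT a AND c OR (NOT a OR NOT NOT a) AND NOT a AND NOT c)   — absorption
= NOT c AND (NOT a AND c OR (NOT a OR a) AND NOT a AND NOT c)   — double negation
= NOT c AND (NOT a AND c OR NOT a AND NOT c)   — complement / identity
= NOT c AND NOT a   — distribution

NOT c AND NOT a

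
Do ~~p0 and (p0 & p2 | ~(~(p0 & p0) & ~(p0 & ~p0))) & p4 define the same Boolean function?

No

E1: ~~p0
    = p0   (double negation)
E2: (p0 & p2 | ~(~(p0 & p0) & ~(p0 & ~p0))) & p4
    = (p0 & p2 | p0 & p0 | p0 & ~p0) & p4   (De Morgan)
    = (p0 & p2 | p0) & p4   (distribution)
    = p0 & p4   (absorption)
These differ: at p0=1, p2=1, p4=0, E1 = 1 but E2 = 0.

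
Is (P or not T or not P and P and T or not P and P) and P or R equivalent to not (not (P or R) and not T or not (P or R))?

E1: (P or not T or not P and P and T or not P and P) and P or R
    = (P or not T or not P and P) and P or R
    = (P or not T) and P or R
    = P or R
E2: not (not (P or R) and not T or not (P or R))
    = not not (P or R)
    = P or R
Both reduce to P or R, so they are equivalent.

Yes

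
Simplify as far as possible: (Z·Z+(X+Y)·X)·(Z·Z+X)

Z+X

(Z·Z+(X+Y)·X)·(Z·Z+X)
= (Z·Z+X)·(Z·Z+X)   (absorption)
= Z·Z+X   (idempotence)
= Z+X   (idempotence)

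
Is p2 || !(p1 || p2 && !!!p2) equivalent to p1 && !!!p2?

No

E1: p2 || !(p1 || p2 && !!!p2)
    = p2 || !(p1 || p2 && !p2)   [double negation]
    = p2 || !p1   [complement / identity]
E2: p1 && !!!p2
    = p1 && !p2   [double negation]
These differ: at p1=0, p2=1, E1 = 1 but E2 = 0.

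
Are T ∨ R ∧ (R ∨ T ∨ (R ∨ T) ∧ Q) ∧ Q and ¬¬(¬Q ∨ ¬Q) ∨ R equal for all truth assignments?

E1: T ∨ R ∧ (R ∨ T ∨ (R ∨ T) ∧ Q) ∧ Q
    = T ∨ R ∧ (R ∨ T) ∧ Q   [absorption]
    = T ∨ R ∧ Q   [absorption]
E2: ¬¬(¬Q ∨ ¬Q) ∨ R
    = ¬¬¬Q ∨ R   [idempotence]
    = ¬Q ∨ R   [double negation]
These differ: at Q=0, R=0, T=0, E1 = 0 but E2 = 1.

No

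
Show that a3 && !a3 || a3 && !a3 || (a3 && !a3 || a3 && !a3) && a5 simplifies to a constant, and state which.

a3 && !a3 || a3 && !a3 || (a3 && !a3 || a3 && !a3) && a5
= a3 && !a3 || a3 && !a3
= a3 && !a3
= false

false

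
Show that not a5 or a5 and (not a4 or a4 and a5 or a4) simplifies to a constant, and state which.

not a5 or a5 and (not a4 or a4 and a5 or a4)
= not a5 or a5 and (not a4 or a4)
= not a5 or a5
= True

True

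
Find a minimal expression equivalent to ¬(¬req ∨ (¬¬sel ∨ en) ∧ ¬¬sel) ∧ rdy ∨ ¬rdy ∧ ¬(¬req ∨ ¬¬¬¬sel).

req ∧ ¬sel

¬(¬req ∨ (¬¬sel ∨ en) ∧ ¬¬sel) ∧ rdy ∨ ¬rdy ∧ ¬(¬req ∨ ¬¬¬¬sel)
= ¬(¬req ∨ (¬¬sel ∨ en) ∧ ¬¬sel) ∧ rdy ∨ ¬rdy ∧ ¬(¬req ∨ ¬¬sel)
= ¬(¬req ∨ ¬¬sel) ∧ rdy ∨ ¬rdy ∧ ¬(¬req ∨ ¬¬sel)
= ¬(¬req ∨ ¬¬sel)
= req ∧ ¬sel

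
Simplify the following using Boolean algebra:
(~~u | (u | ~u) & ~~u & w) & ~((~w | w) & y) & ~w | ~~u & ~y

(~~u | (u | ~u) & ~~u & w) & ~((~w | w) & y) & ~w | ~~u & ~y
= (~~u | (u | ~u) & ~~u & w) & ~y & ~w | ~~u & ~y
= (~~u | ~~u & w) & ~y & ~w | ~~u & ~y
= ~~u & ~y & ~w | ~~u & ~y
= ~~u & ~y
= u & ~y

u & ~y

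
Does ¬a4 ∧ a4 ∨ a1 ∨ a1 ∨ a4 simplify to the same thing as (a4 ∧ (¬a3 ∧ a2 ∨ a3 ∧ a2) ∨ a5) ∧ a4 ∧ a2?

E1: ¬a4 ∧ a4 ∨ a1 ∨ a1 ∨ a4
    = a1 ∨ a1 ∨ a4   — complement / identity
    = a1 ∨ a4   — idempotence
E2: (a4 ∧ (¬a3 ∧ a2 ∨ a3 ∧ a2) ∨ a5) ∧ a4 ∧ a2
    = (a4 ∧ a2 ∨ a5) ∧ a4 ∧ a2   — distribution
    = a4 ∧ a2   — absorption
These differ: at a1=1, a2=0, a3=0, a4=1, a5=1, E1 = 1 but E2 = 0.

No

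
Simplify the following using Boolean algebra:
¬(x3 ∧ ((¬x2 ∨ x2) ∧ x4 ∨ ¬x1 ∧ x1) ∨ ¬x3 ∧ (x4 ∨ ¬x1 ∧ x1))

¬x4

¬(x3 ∧ ((¬x2 ∨ x2) ∧ x4 ∨ ¬x1 ∧ x1) ∨ ¬x3 ∧ (x4 ∨ ¬x1 ∧ x1))
= ¬(x3 ∧ (x4 ∨ ¬x1 ∧ x1) ∨ ¬x3 ∧ (x4 ∨ ¬x1 ∧ x1))
= ¬(x4 ∨ ¬x1 ∧ x1)
= ¬x4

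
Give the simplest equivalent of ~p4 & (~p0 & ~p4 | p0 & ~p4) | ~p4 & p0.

~p4

~p4 & (~p0 & ~p4 | p0 & ~p4) | ~p4 & p0
= ~p4 & ~p4 | ~p4 & p0   — distribution
= (~p4 | p0) & ~p4   — distribution
= ~p4   — absorption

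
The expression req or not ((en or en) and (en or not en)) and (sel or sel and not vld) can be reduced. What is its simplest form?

req or not ((en or en) and (en or not en)) and (sel or sel and not vld)
= req or not (en or en and not en) and (sel or sel and not vld)   (distribution)
= req or not en and (sel or sel and not vld)   (complement / identity)
= req or not en and sel   (absorption)

req or not en and sel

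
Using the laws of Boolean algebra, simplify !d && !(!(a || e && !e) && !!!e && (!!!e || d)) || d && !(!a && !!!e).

a || e

!d && !(!(a || e && !e) && !!!e && (!!!e || d)) || d && !(!a && !!!e)
= !d && !(!a && !!!e && (!!!e || d)) || d && !(!a && !!!e)   — complement / identity
= !d && !(!a && !!!e) || d && !(!a && !!!e)   — absorption
= !d && !(!a && !e) || d && !(!a && !!!e)   — double negation
= !d && !(!a && !e) || d && !(!a && !e)   — double negation
= !(!a && !e)   — distribution
= a || e   — De Morgan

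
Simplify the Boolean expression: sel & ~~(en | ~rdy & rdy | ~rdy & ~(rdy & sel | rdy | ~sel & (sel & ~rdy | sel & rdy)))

sel & ~~(en | ~rdy & rdy | ~rdy & ~(rdy & sel | rdy | ~sel & (sel & ~rdy | sel & rdy)))
= sel & ~~(en | ~rdy & rdy | ~rdy & ~(rdy & sel | rdy | ~sel & sel & (~rdy | rdy)))   — distribution
= sel & ~~(en | ~rdy & rdy | ~rdy & ~(rdy & sel | rdy | ~sel & sel))   — complement / identity
= sel & (en | ~rdy & rdy | ~rdy & ~(rdy & sel | rdy | ~sel & sel))   — double negation
= sel & (en | ~rdy & rdy | ~rdy & ~(rdy & sel | rdy))   — complement / identity
= sel & (en | ~rdy & rdy | ~rdy & ~rdy)   — absorption
= sel & (en | ~rdy)   — distribution

sel & (en | ~rdy)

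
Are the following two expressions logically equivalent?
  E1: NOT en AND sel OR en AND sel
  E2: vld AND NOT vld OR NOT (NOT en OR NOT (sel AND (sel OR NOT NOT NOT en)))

E1: NOT en AND sel OR en AND sel
    = sel   (distribution)
E2: vld AND NOT vld OR NOT (NOT en OR NOT (sel AND (sel OR NOT NOT NOT en)))
    = NOT (NOT en OR NOT (sel AND (sel OR NOT NOT NOT en)))   (complement / identity)
    = NOT (NOT en OR NOT (sel AND (sel OR NOT en)))   (double negation)
    = en AND sel AND (sel OR NOT en)   (De Morgan)
    = en AND sel   (absorption)
These differ: at en=0, sel=1, vld=0, E1 = 1 but E2 = 0.

No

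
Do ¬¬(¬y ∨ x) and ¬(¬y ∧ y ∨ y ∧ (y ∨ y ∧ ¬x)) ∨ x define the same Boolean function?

Yes

E1: ¬¬(¬y ∨ x)
    = ¬y ∨ x   [double negation]
E2: ¬(¬y ∧ y ∨ y ∧ (y ∨ y ∧ ¬x)) ∨ x
    = ¬(¬y ∧ y ∨ y ∧ y) ∨ x   [absorption]
    = ¬y ∨ x   [distribution]
Both reduce to ¬y ∨ x, so they are equivalent.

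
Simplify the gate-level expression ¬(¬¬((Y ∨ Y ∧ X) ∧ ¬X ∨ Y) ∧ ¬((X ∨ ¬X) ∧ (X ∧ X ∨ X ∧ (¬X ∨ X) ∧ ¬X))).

¬(¬¬((Y ∨ Y ∧ X) ∧ ¬X ∨ Y) ∧ ¬((X ∨ ¬X) ∧ (X ∧ X ∨ X ∧ (¬X ∨ X) ∧ ¬X)))
= ¬((Y ∨ Y ∧ X) ∧ ¬X ∨ Y) ∨ (X ∨ ¬X) ∧ (X ∧ X ∨ X ∧ (¬X ∨ X) ∧ ¬X)   [De Morgan]
= ¬((Y ∨ Y ∧ X) ∧ ¬X ∨ Y) ∨ X ∧ X ∨ X ∧ (¬X ∨ X) ∧ ¬X   [complement / identity]
= ¬((Y ∨ Y ∧ X) ∧ ¬X ∨ Y) ∨ X ∧ X ∨ X ∧ ¬X   [complement / identity]
= ¬(Y ∧ ¬X ∨ Y) ∨ X ∧ X ∨ X ∧ ¬X   [absorption]
= ¬Y ∨ X ∧ X ∨ X ∧ ¬X   [absorption]
= ¬Y ∨ X   [distribution]

¬Y ∨ X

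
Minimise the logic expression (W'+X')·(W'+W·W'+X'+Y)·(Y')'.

(W'+X')·(W'+W·W'+X'+Y)·(Y')'
= (W'+X')·(W'+X'+Y)·(Y')'   [complement / identity]
= (W'+X')·(W'+X'+Y)·Y   [double negation]
= (W'+X')·Y   [absorption]

(W'+X')·Y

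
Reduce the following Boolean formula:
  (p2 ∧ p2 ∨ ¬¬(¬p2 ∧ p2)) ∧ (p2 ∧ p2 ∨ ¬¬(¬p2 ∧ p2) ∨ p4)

(p2 ∧ p2 ∨ ¬¬(¬p2 ∧ p2)) ∧ (p2 ∧ p2 ∨ ¬¬(¬p2 ∧ p2) ∨ p4)
= (p2 ∧ p2 ∨ ¬¬(¬p2 ∧ p2)) ∧ (p2 ∧ p2 ∨ ¬p2 ∧ p2 ∨ p4)   — double negation
= (p2 ∧ p2 ∨ ¬p2 ∧ p2) ∧ (p2 ∧ p2 ∨ ¬p2 ∧ p2 ∨ p4)   — double negation
= p2 ∧ p2 ∨ ¬p2 ∧ p2   — absorption
= p2   — distribution

p2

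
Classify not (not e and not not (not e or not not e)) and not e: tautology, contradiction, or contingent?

contradiction

not (not e and not not (not e or not not e)) and not e
= (e or not (not e or not not e)) and not e   — De Morgan
= (e or e and not e) and not e   — De Morgan
= e and not e   — complement / identity
= False   — complement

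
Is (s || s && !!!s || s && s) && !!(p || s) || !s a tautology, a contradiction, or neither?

(s || s && !!!s || s && s) && !!(p || s) || !s
= (s || s && !s || s && s) && !!(p || s) || !s   [double negation]
= (s || s && !s || s && s) && (p || s) || !s   [double negation]
= (s || s) && (p || s) || !s   [distribution]
= s && p || s || !s   [distribution]
= s || !s   [absorption]
= true   [complement]

tautology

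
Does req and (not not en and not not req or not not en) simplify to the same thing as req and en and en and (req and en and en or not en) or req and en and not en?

E1: req and (not not en and not not req or not not en)
    = req and (not not en and req or not not en)
    = req and not not en
    = req and en
E2: req and en and en and (req and en and en or not en) or req and en and not en
    = req and en and en or req and en and not en
    = req and en
Both reduce to req and en, so they are equivalent.

Yes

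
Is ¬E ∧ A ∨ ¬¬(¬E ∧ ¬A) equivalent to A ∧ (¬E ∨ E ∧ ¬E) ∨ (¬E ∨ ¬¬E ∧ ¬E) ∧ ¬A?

Yes

E1: ¬E ∧ A ∨ ¬¬(¬E ∧ ¬A)
    = ¬E ∧ A ∨ ¬E ∧ ¬A
    = ¬E
E2: A ∧ (¬E ∨ E ∧ ¬E) ∨ (¬E ∨ ¬¬E ∧ ¬E) ∧ ¬A
    = A ∧ (¬E ∨ E ∧ ¬E) ∨ (¬E ∨ E ∧ ¬E) ∧ ¬A
    = ¬E ∨ E ∧ ¬E
    = ¬E
Both reduce to ¬E, so they are equivalent.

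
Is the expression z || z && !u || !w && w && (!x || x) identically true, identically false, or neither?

z || z && !u || !w && w && (!x || x)
= z || z && !u || !w && w
= z || !w && w
= z
This depends on z, so it is not a constant.

neither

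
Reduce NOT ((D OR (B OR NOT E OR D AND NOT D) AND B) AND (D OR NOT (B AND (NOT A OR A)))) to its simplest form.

NOT ((D OR (B OR NOT E OR D AND NOT D) AND B) AND (D OR NOT (B AND (NOT A OR A))))
= NOT ((D OR (B OR NOT E OR D AND NOT D) AND B) AND (D OR NOT B))   (complement / identity)
= NOT ((B OR NOT E OR D AND NOT D) AND B AND NOT B OR D)   (distribution)
= NOT ((B OR NOT E) AND B AND NOT B OR D)   (complement / identity)
= NOT (B AND NOT B OR D)   (absorption)
= NOT D   (complement / identity)

NOT D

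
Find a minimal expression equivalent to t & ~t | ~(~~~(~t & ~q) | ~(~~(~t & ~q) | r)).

~t & ~q

t & ~t | ~(~~~(~t & ~q) | ~(~~(~t & ~q) | r))
= t & ~t | ~~(~t & ~q) & (~~(~t & ~q) | r)   [De Morgan]
= t & ~t | ~~(~t & ~q)   [absorption]
= ~~(~t & ~q)   [complement / identity]
= ~t & ~q   [double negation]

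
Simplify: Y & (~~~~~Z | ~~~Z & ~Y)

Y & (~~~~~Z | ~~~Z & ~Y)
= Y & (~~~Z | ~~~Z & ~Y)   — double negation
= Y & ~~~Z   — absorption
= Y & ~Z   — double negation

Y & ~Z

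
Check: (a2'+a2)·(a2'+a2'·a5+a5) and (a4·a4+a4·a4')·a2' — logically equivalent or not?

No

E1: (a2'+a2)·(a2'+a2'·a5+a5)
    = (a2'+a2)·(a2'+a5)   (absorption)
    = a2'+a5   (complement / identity)
E2: (a4·a4+a4·a4')·a2'
    = a4·a2'   (distribution)
These differ: at a2=1, a4=0, a5=1, E1 = 1 but E2 = 0.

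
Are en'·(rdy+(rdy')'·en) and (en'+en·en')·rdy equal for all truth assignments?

E1: en'·(rdy+(rdy')'·en)
    = en'·(rdy+rdy·en)   [double negation]
    = en'·rdy   [absorption]
E2: (en'+en·en')·rdy
    = en'·rdy   [complement / identity]
Both reduce to en'·rdy, so they are equivalent.

Yes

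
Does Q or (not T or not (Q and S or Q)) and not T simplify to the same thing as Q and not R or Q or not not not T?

Yes

E1: Q or (not T or not (Q and S or Q)) and not T
    = Q or (not T or not Q) and not T   [absorption]
    = Q or not T   [absorption]
E2: Q and not R or Q or not not not T
    = Q or not not not T   [absorption]
    = Q or not T   [double negation]
Both reduce to Q or not T, so they are equivalent.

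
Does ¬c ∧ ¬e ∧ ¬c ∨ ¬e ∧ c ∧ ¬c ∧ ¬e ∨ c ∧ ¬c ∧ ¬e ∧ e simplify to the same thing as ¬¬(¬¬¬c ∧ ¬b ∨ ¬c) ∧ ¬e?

Yes

E1: ¬c ∧ ¬e ∧ ¬c ∨ ¬e ∧ c ∧ ¬c ∧ ¬e ∨ c ∧ ¬c ∧ ¬e ∧ e
    = ¬c ∧ ¬e ∧ ¬c ∨ c ∧ ¬c ∧ ¬e   — distribution
    = ¬c ∧ ¬e   — distribution
E2: ¬¬(¬¬¬c ∧ ¬b ∨ ¬c) ∧ ¬e
    = ¬¬(¬c ∧ ¬b ∨ ¬c) ∧ ¬e   — double negation
    = (¬c ∧ ¬b ∨ ¬c) ∧ ¬e   — double negation
    = ¬c ∧ ¬e   — absorption
Both reduce to ¬c ∧ ¬e, so they are equivalent.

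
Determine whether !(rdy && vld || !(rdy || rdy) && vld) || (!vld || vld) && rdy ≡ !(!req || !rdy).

E1: !(rdy && vld || !(rdy || rdy) && vld) || (!vld || vld) && rdy
    = !(rdy && vld || !rdy && vld) || (!vld || vld) && rdy   (idempotence)
    = !vld || (!vld || vld) && rdy   (distribution)
    = !vld || rdy   (complement / identity)
E2: !(!req || !rdy)
    = req && rdy   (De Morgan)
These differ: at rdy=1, req=0, vld=0, E1 = 1 but E2 = 0.

No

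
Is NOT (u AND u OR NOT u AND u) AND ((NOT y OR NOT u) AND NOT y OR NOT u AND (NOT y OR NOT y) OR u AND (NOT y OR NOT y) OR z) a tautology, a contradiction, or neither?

NOT (u AND u OR NOT u AND u) AND ((NOT y OR NOT u) AND NOT y OR NOT u AND (NOT y OR NOT y) OR u AND (NOT y OR NOT y) OR z)
= NOT (u AND u OR NOT u AND u) AND ((NOT y OR NOT u) AND NOT y OR NOT y OR NOT y OR z)   (distribution)
= NOT (u AND u OR NOT u AND u) AND (NOT y OR NOT y OR NOT y OR z)   (absorption)
= NOT (u AND u OR NOT u AND u) AND (NOT y OR NOT y OR z)   (idempotence)
= NOT u AND (NOT y OR NOT y OR z)   (distribution)
= NOT u AND (NOT y OR z)   (idempotence)
This depends on u, y, z, so it is not a constant.

neither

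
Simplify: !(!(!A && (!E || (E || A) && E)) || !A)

!(!(!A && (!E || (E || A) && E)) || !A)
= !(!(!A && (!E || E)) || !A)   — absorption
= !(!!A || !A)   — complement / identity
= !A && A   — De Morgan
= false   — complement

false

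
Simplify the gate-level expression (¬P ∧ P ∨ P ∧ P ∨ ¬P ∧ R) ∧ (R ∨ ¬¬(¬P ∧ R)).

R

(¬P ∧ P ∨ P ∧ P ∨ ¬P ∧ R) ∧ (R ∨ ¬¬(¬P ∧ R))
= (P ∨ ¬P ∧ R) ∧ (R ∨ ¬¬(¬P ∧ R))   [distribution]
= (P ∨ ¬P ∧ R) ∧ (R ∨ ¬P ∧ R)   [double negation]
= P ∧ R ∨ ¬P ∧ R   [distribution]
= R   [distribution]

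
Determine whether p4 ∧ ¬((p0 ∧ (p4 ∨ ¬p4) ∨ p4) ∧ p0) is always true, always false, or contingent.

p4 ∧ ¬((p0 ∧ (p4 ∨ ¬p4) ∨ p4) ∧ p0)
= p4 ∧ ¬((p0 ∨ p4) ∧ p0)   — complement / identity
= p4 ∧ ¬p0   — absorption
This depends on p0, p4, so it is not a constant.

contingent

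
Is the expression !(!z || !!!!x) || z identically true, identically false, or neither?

!(!z || !!!!x) || z
= z && !!!x || z
= z && !x || z
= z
This depends on z, so it is not a constant.

neither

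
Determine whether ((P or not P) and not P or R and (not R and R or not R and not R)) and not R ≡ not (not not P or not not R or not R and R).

E1: ((P or not P) and not P or R and (not R and R or not R and not R)) and not R
    = ((P or not P) and not P or R and not R) and not R   [distribution]
    = (P or not P) and not P and not R   [complement / identity]
    = not P and not R   [complement / identity]
E2: not (not not P or not not R or not R and R)
    = not (not not P or not not R)   [complement / identity]
    = not P and not R   [De Morgan]
Both reduce to not P and not R, so they are equivalent.

Yes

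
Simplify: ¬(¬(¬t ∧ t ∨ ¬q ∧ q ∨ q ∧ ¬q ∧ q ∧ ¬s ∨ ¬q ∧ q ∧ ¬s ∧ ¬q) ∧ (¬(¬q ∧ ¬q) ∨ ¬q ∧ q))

¬(¬(¬t ∧ t ∨ ¬q ∧ q ∨ q ∧ ¬q ∧ q ∧ ¬s ∨ ¬q ∧ q ∧ ¬s ∧ ¬q) ∧ (¬(¬q ∧ ¬q) ∨ ¬q ∧ q))
= ¬(¬(¬t ∧ t ∨ ¬q ∧ q ∨ q ∧ ¬q ∧ q ∧ ¬s ∨ ¬q ∧ q ∧ ¬s ∧ ¬q) ∧ ¬(¬q ∧ ¬q))   [complement / identity]
= ¬(¬(¬q ∧ q ∨ q ∧ ¬q ∧ q ∧ ¬s ∨ ¬q ∧ q ∧ ¬s ∧ ¬q) ∧ ¬(¬q ∧ ¬q))   [complement / identity]
= ¬(¬(¬q ∧ q ∨ ¬q ∧ q ∧ ¬s) ∧ ¬(¬q ∧ ¬q))   [distribution]
= ¬q ∧ q ∨ ¬q ∧ q ∧ ¬s ∨ ¬q ∧ ¬q   [De Morgan]
= ¬q ∧ q ∨ ¬q ∧ ¬q   [absorption]
= ¬q   [distribution]

¬q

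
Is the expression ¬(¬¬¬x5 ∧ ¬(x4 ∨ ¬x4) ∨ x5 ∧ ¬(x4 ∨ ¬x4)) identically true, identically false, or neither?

¬(¬¬¬x5 ∧ ¬(x4 ∨ ¬x4) ∨ x5 ∧ ¬(x4 ∨ ¬x4))
= ¬(¬x5 ∧ ¬(x4 ∨ ¬x4) ∨ x5 ∧ ¬(x4 ∨ ¬x4))   (double negation)
= ¬¬(x4 ∨ ¬x4)   (distribution)
= x4 ∨ ¬x4   (double negation)
= True   (complement)

identically true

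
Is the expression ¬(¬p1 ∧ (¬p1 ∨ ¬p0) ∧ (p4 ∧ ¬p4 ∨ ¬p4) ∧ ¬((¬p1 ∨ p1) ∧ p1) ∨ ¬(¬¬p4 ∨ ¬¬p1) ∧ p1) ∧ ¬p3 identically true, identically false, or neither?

neither

¬(¬p1 ∧ (¬p1 ∨ ¬p0) ∧ (p4 ∧ ¬p4 ∨ ¬p4) ∧ ¬((¬p1 ∨ p1) ∧ p1) ∨ ¬(¬¬p4 ∨ ¬¬p1) ∧ p1) ∧ ¬p3
= ¬(¬p1 ∧ (¬p1 ∨ ¬p0) ∧ (p4 ∧ ¬p4 ∨ ¬p4) ∧ ¬p1 ∨ ¬(¬¬p4 ∨ ¬¬p1) ∧ p1) ∧ ¬p3   [complement / identity]
= ¬(¬p1 ∧ (¬p1 ∨ ¬p0) ∧ ¬p4 ∧ ¬p1 ∨ ¬(¬¬p4 ∨ ¬¬p1) ∧ p1) ∧ ¬p3   [complement / identity]
= ¬(¬p1 ∧ ¬p4 ∧ ¬p1 ∨ ¬(¬¬p4 ∨ ¬¬p1) ∧ p1) ∧ ¬p3   [absorption]
= ¬(¬p1 ∧ ¬p4 ∧ ¬p1 ∨ ¬p4 ∧ ¬p1 ∧ p1) ∧ ¬p3   [De Morgan]
= ¬(¬p4 ∧ ¬p1) ∧ ¬p3   [distribution]
= (p4 ∨ p1) ∧ ¬p3   [De Morgan]
This depends on p1, p3, p4, so it is not a constant.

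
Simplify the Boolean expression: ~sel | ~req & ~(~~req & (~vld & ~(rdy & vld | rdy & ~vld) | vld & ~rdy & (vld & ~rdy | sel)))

~sel | ~req

~sel | ~req & ~(~~req & (~vld & ~(rdy & vld | rdy & ~vld) | vld & ~rdy & (vld & ~rdy | sel)))
= ~sel | ~req & ~(~~req & (~vld & ~rdy | vld & ~rdy & (vld & ~rdy | sel)))
= ~sel | ~req & ~(~~req & (~vld & ~rdy | vld & ~rdy))
= ~sel | ~req & ~(~~req & ~rdy)
= ~sel | ~req & (~req | rdy)
= ~sel | ~req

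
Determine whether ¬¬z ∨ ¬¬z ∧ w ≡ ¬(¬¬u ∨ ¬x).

No

E1: ¬¬z ∨ ¬¬z ∧ w
    = ¬¬z   [absorption]
    = z   [double negation]
E2: ¬(¬¬u ∨ ¬x)
    = ¬u ∧ x   [De Morgan]
These differ: at u=0, w=1, x=0, z=1, E1 = 1 but E2 = 0.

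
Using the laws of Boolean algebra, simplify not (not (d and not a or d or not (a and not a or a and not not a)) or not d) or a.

d or a

not (not (d and not a or d or not (a and not a or a and not not a)) or not d) or a
= not (not (d and not a or d or not (a and not a or a and a)) or not d) or a
= not (not (d and not a or d or not a) or not d) or a
= (d and not a or d or not a) and d or a
= (d or not a) and d or a
= d or a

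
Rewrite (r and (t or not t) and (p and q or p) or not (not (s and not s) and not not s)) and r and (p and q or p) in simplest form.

(r and (t or not t) and (p and q or p) or not (not (s and not s) and not not s)) and r and (p and q or p)
= (r and (p and q or p) or not (not (s and not s) and not not s)) and r and (p and q or p)   — complement / identity
= (r and (p and q or p) or s and not s or not s) and r and (p and q or p)   — De Morgan
= (r and (p and q or p) or not s) and r and (p and q or p)   — complement / identity
= r and (p and q or p)   — absorption
= r and p   — absorption

r and p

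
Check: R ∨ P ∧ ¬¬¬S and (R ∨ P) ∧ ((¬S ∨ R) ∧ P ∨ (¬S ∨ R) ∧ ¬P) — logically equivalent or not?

E1: R ∨ P ∧ ¬¬¬S
    = R ∨ P ∧ ¬S   [double negation]
E2: (R ∨ P) ∧ ((¬S ∨ R) ∧ P ∨ (¬S ∨ R) ∧ ¬P)
    = (R ∨ P) ∧ (¬S ∨ R)   [distribution]
    = R ∨ P ∧ ¬S   [distribution]
Both reduce to R ∨ P ∧ ¬S, so they are equivalent.

Yes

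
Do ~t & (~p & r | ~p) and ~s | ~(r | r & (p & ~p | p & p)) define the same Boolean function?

No

E1: ~t & (~p & r | ~p)
    = ~t & ~p   [absorption]
E2: ~s | ~(r | r & (p & ~p | p & p))
    = ~s | ~(r | r & p)   [distribution]
    = ~s | ~r   [absorption]
These differ: at p=1, r=0, s=0, t=1, E1 = 0 but E2 = 1.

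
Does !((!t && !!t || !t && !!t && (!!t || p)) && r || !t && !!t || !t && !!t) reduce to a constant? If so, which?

!((!t && !!t || !t && !!t && (!!t || p)) && r || !t && !!t || !t && !!t)
= !((!t && !!t || !t && !!t) && r || !t && !!t || !t && !!t)   — absorption
= !(!t && !!t || !t && !!t)   — absorption
= !(!t && !!t)   — idempotence
= t || !t   — De Morgan
= true   — complement

yes, True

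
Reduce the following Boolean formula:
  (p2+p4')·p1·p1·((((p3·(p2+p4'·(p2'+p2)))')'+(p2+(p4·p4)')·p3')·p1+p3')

(p2+p4')·p1·p1·((((p3·(p2+p4'·(p2'+p2)))')'+(p2+(p4·p4)')·p3')·p1+p3')
= (p2+p4')·p1·p1·((((p3·(p2+p4'))')'+(p2+(p4·p4)')·p3')·p1+p3')   [complement / identity]
= (p2+p4')·p1·p1·((p3·(p2+p4')+(p2+(p4·p4)')·p3')·p1+p3')   [double negation]
= (p2+p4')·p1·((p3·(p2+p4')+(p2+(p4·p4)')·p3')·p1+p3')   [idempotence]
= (p2+p4')·p1·((p3·(p2+p4')+(p2+p4')·p3')·p1+p3')   [idempotence]
= (p2+p4')·p1·((p2+p4')·p1+p3')   [distribution]
= (p2+p4')·p1   [absorption]

(p2+p4')·p1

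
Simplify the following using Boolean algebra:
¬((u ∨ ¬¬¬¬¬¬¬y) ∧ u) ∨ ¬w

¬((u ∨ ¬¬¬¬¬¬¬y) ∧ u) ∨ ¬w
= ¬((u ∨ ¬¬¬¬¬y) ∧ u) ∨ ¬w   (double negation)
= ¬((u ∨ ¬¬¬y) ∧ u) ∨ ¬w   (double negation)
= ¬((u ∨ ¬y) ∧ u) ∨ ¬w   (double negation)
= ¬u ∨ ¬w   (absorption)

¬u ∨ ¬w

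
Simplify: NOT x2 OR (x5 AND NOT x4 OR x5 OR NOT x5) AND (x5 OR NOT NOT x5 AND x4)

NOT x2 OR (x5 AND NOT x4 OR x5 OR NOT x5) AND (x5 OR NOT NOT x5 AND x4)
= NOT x2 OR (x5 OR NOT x5) AND (x5 OR NOT NOT x5 AND x4)   [absorption]
= NOT x2 OR (x5 OR NOT x5) AND (x5 OR x5 AND x4)   [double negation]
= NOT x2 OR x5 OR x5 AND x4   [complement / identity]
= NOT x2 OR x5   [absorption]

NOT x2 OR x5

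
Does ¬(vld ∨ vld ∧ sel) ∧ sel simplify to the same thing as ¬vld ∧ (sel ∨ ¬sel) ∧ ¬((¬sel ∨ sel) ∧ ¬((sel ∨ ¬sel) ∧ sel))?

E1: ¬(vld ∨ vld ∧ sel) ∧ sel
    = ¬vld ∧ sel   [absorption]
E2: ¬vld ∧ (sel ∨ ¬sel) ∧ ¬((¬sel ∨ sel) ∧ ¬((sel ∨ ¬sel) ∧ sel))
    = ¬vld ∧ (sel ∨ ¬sel) ∧ ¬¬((sel ∨ ¬sel) ∧ sel)   [complement / identity]
    = ¬vld ∧ ¬¬((sel ∨ ¬sel) ∧ sel)   [complement / identity]
    = ¬vld ∧ (sel ∨ ¬sel) ∧ sel   [double negation]
    = ¬vld ∧ sel   [complement / identity]
Both reduce to ¬vld ∧ sel, so they are equivalent.

Yes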